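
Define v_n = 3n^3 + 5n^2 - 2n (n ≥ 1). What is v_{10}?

3480

v_{10} = 3·10^3 + 5·10^2 - 2·10 = 3480.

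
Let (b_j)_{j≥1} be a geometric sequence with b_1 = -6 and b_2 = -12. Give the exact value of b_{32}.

Common ratio r = 2.
b_j = (-6)·2^(j-1).
b_{32} = (-6)·2^31 = -12884901888.

-12884901888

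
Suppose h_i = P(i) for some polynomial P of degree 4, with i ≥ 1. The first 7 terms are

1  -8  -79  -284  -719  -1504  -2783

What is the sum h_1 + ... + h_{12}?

-68870

1st diffs: -9, -71, -205, -435, -785, -1279.
2nd diffs: -62, -134, -230, -350, -494.
3rd diffs: -72, -96, -120, -144.
4th diffs: -24, -24, -24 (constant).
Newton forward-difference form: h_i = 1 + (-9)·C(i-1,1) + (-62)·C(i-1,2) + (-72)·C(i-1,3) + (-24)·C(i-1,4).
Continuing: …, -4724, -7519, -11384, -16559, …, h_{12} = -23308.
Summing i = 1..12 (12 terms) gives -68870.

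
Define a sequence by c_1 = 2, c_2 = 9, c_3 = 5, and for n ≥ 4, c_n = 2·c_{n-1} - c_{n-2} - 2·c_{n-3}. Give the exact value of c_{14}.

-1777

Step forward from the initial values:
c_4 = -3;  c_5 = -29;  c_6 = -65;  …;  c_{11} = 921;  c_{12} = 1221;  c_{13} = 643;  c_{14} = -1777.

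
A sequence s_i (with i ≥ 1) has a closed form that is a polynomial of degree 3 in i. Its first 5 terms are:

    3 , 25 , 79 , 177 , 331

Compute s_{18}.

1st diffs: 22, 54, 98, 154.
2nd diffs: 32, 44, 56.
3rd diffs: 12, 12 (constant).
Newton forward-difference form: s_i = 3 + 22·C(i-1,1) + 32·C(i-1,2) + 12·C(i-1,3).
At i = 18: i-1 = 17, so s_{18} = 3 + 374 + 4352 + 8160 = 12889.

12889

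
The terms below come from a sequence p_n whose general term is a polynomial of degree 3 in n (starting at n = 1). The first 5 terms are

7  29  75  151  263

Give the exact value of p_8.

1st diffs: 22, 46, 76, 112.
2nd diffs: 24, 30, 36.
3rd diffs: 6, 6 (constant).
Newton forward-difference form: p_n = 7 + 22·C(n-1,1) + 24·C(n-1,2) + 6·C(n-1,3).
At n = 8: n-1 = 7, so p_8 = 7 + 154 + 504 + 210 = 875.

875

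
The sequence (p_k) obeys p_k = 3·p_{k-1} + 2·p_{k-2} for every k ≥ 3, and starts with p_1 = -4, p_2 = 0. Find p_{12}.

Step forward from the initial values:
p_3 = -8; p_4 = -24; p_5 = -88; p_6 = -312; p_7 = -1112; p_8 = -3960; p_9 = -14104; p_{10} = -50232; p_{11} = -178904; p_{12} = -637176.

-637176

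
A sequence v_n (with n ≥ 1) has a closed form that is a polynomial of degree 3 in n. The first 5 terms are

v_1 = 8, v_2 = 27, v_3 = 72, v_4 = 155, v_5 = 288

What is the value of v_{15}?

7008

1st diffs: 19, 45, 83, 133.
2nd diffs: 26, 38, 50.
3rd diffs: 12, 12 (constant).
Newton forward-difference form: v_n = 8 + 19·C(n-1,1) + 26·C(n-1,2) + 12·C(n-1,3).
At n = 15: n-1 = 14, so v_{15} = 8 + 266 + 2366 + 4368 = 7008.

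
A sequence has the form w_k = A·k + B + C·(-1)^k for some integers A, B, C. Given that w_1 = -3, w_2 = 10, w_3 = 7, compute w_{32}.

Write the equations: A + B - C = -3; 2A + B + C = 10; 3A + B - C = 7.
Subtracting the first from the second: A + 2C = 13.
Subtracting the second from the third: A - 2C = -3.
Solving: C = 4, A = 5, then B = -4.
Hence w_{32} = 5·32 + (-4) + 4·1 = 160.

160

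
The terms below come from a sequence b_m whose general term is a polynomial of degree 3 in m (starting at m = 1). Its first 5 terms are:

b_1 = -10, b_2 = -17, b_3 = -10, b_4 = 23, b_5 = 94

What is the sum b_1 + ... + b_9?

2346

1st diffs: -7, 7, 33, 71.
2nd diffs: 14, 26, 38.
3rd diffs: 12, 12 (constant).
So b_m = 2m^3 - 5m^2 - 6m - 1.
Continuing: 215, 398, 655, 998.
Summing m = 1..9 (9 terms) gives 2346.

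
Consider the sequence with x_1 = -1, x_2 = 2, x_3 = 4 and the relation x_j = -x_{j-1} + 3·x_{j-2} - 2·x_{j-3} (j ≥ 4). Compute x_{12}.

Applying the relation repeatedly:
x_4 = 4;  x_5 = 4;  x_6 = 0;  x_7 = 4;  x_8 = -12;  x_9 = 24;  x_{10} = -68;  x_{11} = 164;  x_{12} = -416.

-416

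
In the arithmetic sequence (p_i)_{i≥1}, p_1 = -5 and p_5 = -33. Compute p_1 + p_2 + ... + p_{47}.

-7802

Common difference d = (-33 - (-5)) / (5 - 1) = -7.
p_i = -5 + (i - 1)·(-7).
p_{47} = -327; S = 47·(-5 + (-327))/2 = -7802.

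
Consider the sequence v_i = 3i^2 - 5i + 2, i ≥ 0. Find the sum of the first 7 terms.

182

Over i = 0..6: Σi = 21, Σi² = 91.
Total = (3)·91 + (-5)·21 + (2)·7 = 182.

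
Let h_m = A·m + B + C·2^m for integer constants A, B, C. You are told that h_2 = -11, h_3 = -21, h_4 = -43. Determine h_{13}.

-24553

At m = 2, 3, 4: 2A + B + 4C = -11; 3A + B + 8C = -21; 4A + B + 16C = -43.
Subtracting the first from the second: A + 4C = -10.
Subtracting the second from the third: A + 8C = -22.
Solving: C = -3, A = 2, then B = -3.
Hence h_{13} = 2·13 + (-3) + (-3)·8192 = -24553.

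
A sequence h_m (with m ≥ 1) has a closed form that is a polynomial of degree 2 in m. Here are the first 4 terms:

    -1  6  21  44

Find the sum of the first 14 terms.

3535

1st diffs: 7, 15, 23.
2nd diffs: 8, 8 (constant).
Newton forward-difference form: h_m = -1 + 7·C(m-1,1) + 8·C(m-1,2).
Continuing: …, 75, 114, 161, 216, …, h_{14} = 714.
Summing m = 1..14 (14 terms) gives 3535.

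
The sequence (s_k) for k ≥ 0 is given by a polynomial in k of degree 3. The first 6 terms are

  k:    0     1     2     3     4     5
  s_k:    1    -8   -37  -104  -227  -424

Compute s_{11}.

-4168

1st diffs: -9, -29, -67, -123, -197.
2nd diffs: -20, -38, -56, -74.
3rd diffs: -18, -18, -18 (constant).
Newton forward-difference form: s_k = 1 + (-9)·C(k,1) + (-20)·C(k,2) + (-18)·C(k,3).
At k = 11: k = 11, so s_{11} = 1 - 99 - 1100 - 2970 = -4168.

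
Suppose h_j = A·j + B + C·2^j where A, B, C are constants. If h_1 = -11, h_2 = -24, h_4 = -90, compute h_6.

Write the equations: A + B + 2C = -11; 2A + B + 4C = -24; 4A + B + 16C = -90.
Subtracting the first from the second: A + 2C = -13.
Subtracting the second from the third: 2A + 12C = -66.
Solving: C = -5, A = -3, then B = 2.
Hence h_6 = -3·6 + 2 + (-5)·64 = -336.

-336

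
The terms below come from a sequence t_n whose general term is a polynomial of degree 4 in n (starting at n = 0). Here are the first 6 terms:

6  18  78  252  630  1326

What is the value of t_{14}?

1st diffs: 12, 60, 174, 378, 696.
2nd diffs: 48, 114, 204, 318.
3rd diffs: 66, 90, 114.
4th diffs: 24, 24 (constant).
Newton forward-difference form: t_n = 6 + 12·C(n,1) + 48·C(n,2) + 66·C(n,3) + 24·C(n,4).
At n = 14: n = 14, so t_{14} = 6 + 168 + 4368 + 24024 + 24024 = 52590.

52590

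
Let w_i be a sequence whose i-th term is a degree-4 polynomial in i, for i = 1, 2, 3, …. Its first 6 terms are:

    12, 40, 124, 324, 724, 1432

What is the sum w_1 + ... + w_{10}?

26748

1st diffs: 28, 84, 200, 400, 708.
2nd diffs: 56, 116, 200, 308.
3rd diffs: 60, 84, 108.
4th diffs: 24, 24 (constant).
Newton forward-difference form: w_i = 12 + 28·C(i-1,1) + 56·C(i-1,2) + 60·C(i-1,3) + 24·C(i-1,4).
Continuing: 2580, 4324, 6844, 10344.
Summing i = 1..10 (10 terms) gives 26748.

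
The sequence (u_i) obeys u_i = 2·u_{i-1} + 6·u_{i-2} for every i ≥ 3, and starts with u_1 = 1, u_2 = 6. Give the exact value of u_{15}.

105890688

Iterate the recurrence:
u_3 = 18, u_4 = 72, u_5 = 252, …, u_{12} = 2185344, u_{13} = 7966656, u_{14} = 29045376, u_{15} = 105890688.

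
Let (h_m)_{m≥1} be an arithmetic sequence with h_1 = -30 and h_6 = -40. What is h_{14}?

Common difference d = (-40 - (-30)) / (6 - 1) = -2.
h_m = -30 + (m - 1)·(-2).
h_{14} = -30 + 13·(-2) = -56.

-56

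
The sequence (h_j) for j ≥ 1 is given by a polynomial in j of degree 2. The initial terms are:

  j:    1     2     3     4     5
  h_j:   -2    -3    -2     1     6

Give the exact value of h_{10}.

1st diffs: -1, 1, 3, 5.
2nd diffs: 2, 2, 2 (constant).
Newton forward-difference form: h_j = -2 + (-1)·C(j-1,1) + 2·C(j-1,2).
At j = 10: j-1 = 9, so h_{10} = -2 - 9 + 72 = 61.

61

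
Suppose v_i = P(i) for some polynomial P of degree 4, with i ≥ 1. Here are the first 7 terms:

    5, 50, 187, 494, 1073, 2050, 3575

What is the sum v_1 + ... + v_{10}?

35543

1st diffs: 45, 137, 307, 579, 977, 1525.
2nd diffs: 92, 170, 272, 398, 548.
3rd diffs: 78, 102, 126, 150.
4th diffs: 24, 24, 24 (constant).
Newton forward-difference form: v_i = 5 + 45·C(i-1,1) + 92·C(i-1,2) + 78·C(i-1,3) + 24·C(i-1,4).
Continuing: 5822, 8989, 13298.
Summing i = 1..10 (10 terms) gives 35543.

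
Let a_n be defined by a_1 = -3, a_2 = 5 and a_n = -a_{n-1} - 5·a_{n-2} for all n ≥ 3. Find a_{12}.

Applying the relation repeatedly:
a_3 = 10;  a_4 = -35;  a_5 = -15;  a_6 = 190;  a_7 = -115;  a_8 = -835;  a_9 = 1410;  a_{10} = 2765;  a_{11} = -9815;  a_{12} = -4010.

-4010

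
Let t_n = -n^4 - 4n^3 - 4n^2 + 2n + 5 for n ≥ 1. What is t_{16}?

t_{16} = -1·16^4 - 4·16^3 - 4·16^2 + 2·16 + 5 = -82907.

-82907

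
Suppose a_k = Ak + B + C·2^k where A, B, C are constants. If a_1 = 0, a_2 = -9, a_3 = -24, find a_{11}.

The three given values yield: A + B + 2C = 0; 2A + B + 4C = -9; 3A + B + 8C = -24.
Subtracting the first from the second: A + 2C = -9.
Subtracting the second from the third: A + 4C = -15.
Solving: C = -3, A = -3, then B = 9.
So a_k = -3·k + 9 + (-3)·2^k; at k=11 this is -6168.

-6168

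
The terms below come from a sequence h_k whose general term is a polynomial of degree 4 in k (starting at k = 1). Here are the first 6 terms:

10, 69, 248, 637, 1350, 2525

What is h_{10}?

15445

1st diffs: 59, 179, 389, 713, 1175.
2nd diffs: 120, 210, 324, 462.
3rd diffs: 90, 114, 138.
4th diffs: 24, 24 (constant).
So h_k = k^4 + 5k^3 + 5k^2 - 6k + 5.
Evaluating at k = 10 gives h_{10} = 15445.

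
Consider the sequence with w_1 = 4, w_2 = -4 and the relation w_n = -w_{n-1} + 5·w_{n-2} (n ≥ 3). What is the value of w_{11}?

Iterate the recurrence:
w_3 = 24  w_4 = -44  w_5 = 164  w_6 = -384  w_7 = 1204  w_8 = -3124  w_9 = 9144  w_{10} = -24764  w_{11} = 70484.

70484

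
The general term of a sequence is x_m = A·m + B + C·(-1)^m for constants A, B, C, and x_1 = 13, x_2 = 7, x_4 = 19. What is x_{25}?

157

Plug in m = 1, 2, 4: A + B - C = 13; 2A + B + C = 7; 4A + B + C = 19.
Subtracting the first from the second: A + 2C = -6.
Subtracting the second from the third: 2A = 12.
Solving: C = -6, A = 6, then B = 1.
So x_m = 6·m + 1 + (-6)·(-1)^m; at m=25 this is 157.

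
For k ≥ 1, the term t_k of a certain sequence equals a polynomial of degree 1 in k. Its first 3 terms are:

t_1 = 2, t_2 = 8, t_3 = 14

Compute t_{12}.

68

1st diffs: 6, 6 (constant).
So t_k = 6k - 4.
Evaluating at k = 12 gives t_{12} = 68.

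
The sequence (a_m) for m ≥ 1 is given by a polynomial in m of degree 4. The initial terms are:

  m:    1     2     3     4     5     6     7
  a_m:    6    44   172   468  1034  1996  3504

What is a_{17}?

98774

1st diffs: 38, 128, 296, 566, 962, 1508.
2nd diffs: 90, 168, 270, 396, 546.
3rd diffs: 78, 102, 126, 150.
4th diffs: 24, 24, 24 (constant).
Newton forward-difference form: a_m = 6 + 38·C(m-1,1) + 90·C(m-1,2) + 78·C(m-1,3) + 24·C(m-1,4).
At m = 17: m-1 = 16, so a_{17} = 6 + 608 + 10800 + 43680 + 43680 = 98774.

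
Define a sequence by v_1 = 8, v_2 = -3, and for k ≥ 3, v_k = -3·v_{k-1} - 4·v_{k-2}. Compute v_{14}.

Compute successive terms:
v_3 = -23;  v_4 = 81;  v_5 = -151;  …;  v_{11} = -839;  v_{12} = 15441;  v_{13} = -42967;  v_{14} = 67137.

67137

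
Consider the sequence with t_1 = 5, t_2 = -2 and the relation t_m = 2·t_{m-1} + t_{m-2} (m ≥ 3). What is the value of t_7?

Applying the relation repeatedly:
t_3 = 1  t_4 = 0  t_5 = 1  t_6 = 2  t_7 = 5.

5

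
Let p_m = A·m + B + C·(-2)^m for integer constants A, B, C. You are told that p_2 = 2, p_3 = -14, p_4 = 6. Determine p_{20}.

At m = 2, 3, 4: 2A + B + 4C = 2; 3A + B - 8C = -14; 4A + B + 16C = 6.
Subtracting the first from the second: A - 12C = -16.
Subtracting the second from the third: A + 24C = 20.
Solving: C = 1, A = -4, then B = 6.
Hence p_{20} = -4·20 + 6 + 1·1048576 = 1048502.

1048502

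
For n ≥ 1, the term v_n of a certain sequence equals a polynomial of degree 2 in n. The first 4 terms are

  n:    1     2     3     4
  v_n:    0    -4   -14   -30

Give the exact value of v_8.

1st diffs: -4, -10, -16.
2nd diffs: -6, -6 (constant).
Newton forward-difference form: v_n = (-4)·C(n-1,1) + (-6)·C(n-1,2).
At n = 8: n-1 = 7, so v_8 = -28 - 126 = -154.

-154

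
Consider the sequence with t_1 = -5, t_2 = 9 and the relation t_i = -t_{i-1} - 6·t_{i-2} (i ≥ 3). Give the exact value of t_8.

Applying the relation repeatedly:
t_3 = 21  t_4 = -75  t_5 = -51  t_6 = 501  t_7 = -195  t_8 = -2811.

-2811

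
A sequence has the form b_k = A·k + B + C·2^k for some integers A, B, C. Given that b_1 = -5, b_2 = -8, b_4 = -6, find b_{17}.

Write the equations: A + B + 2C = -5; 2A + B + 4C = -8; 4A + B + 16C = -6.
Subtracting the first from the second: A + 2C = -3.
Subtracting the second from the third: 2A + 12C = 2.
Solving: C = 1, A = -5, then B = -2.
So b_k = -5·k + (-2) + 1·2^k; at k=17 this is 130985.

130985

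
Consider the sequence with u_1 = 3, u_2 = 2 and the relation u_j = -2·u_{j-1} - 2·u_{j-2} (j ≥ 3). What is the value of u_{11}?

-160

Applying the relation repeatedly:
u_3 = -10  u_4 = 16  u_5 = -12  u_6 = -8  u_7 = 40  u_8 = -64  u_9 = 48  u_{10} = 32  u_{11} = -160.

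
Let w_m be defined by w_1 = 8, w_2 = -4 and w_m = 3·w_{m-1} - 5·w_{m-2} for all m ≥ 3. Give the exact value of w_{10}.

Step forward from the initial values:
w_3 = -52, w_4 = -136, w_5 = -148, w_6 = 236, w_7 = 1448, w_8 = 3164, w_9 = 2252, w_{10} = -9064.

-9064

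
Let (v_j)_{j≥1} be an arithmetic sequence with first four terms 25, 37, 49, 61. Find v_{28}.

349

Common difference d = 12.
v_j = 25 + (j - 1)·12.
v_{28} = 25 + 27·12 = 349.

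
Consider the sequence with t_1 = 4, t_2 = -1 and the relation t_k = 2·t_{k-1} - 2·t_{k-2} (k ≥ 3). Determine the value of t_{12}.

t_3 = -10, t_4 = -18, t_5 = -16, t_6 = 4, t_7 = 40, t_8 = 72, t_9 = 64, t_{10} = -16, t_{11} = -160, t_{12} = -288.

-288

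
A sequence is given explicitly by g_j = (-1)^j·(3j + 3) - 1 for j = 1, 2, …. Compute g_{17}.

-55

(-1)^17 = -1; 3j + 3 at j=17 is 54; so g_{17} = -55.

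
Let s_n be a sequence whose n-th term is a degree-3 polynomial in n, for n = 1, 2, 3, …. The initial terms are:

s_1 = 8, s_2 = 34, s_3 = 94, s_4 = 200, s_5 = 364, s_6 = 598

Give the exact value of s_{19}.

15470

1st diffs: 26, 60, 106, 164, 234.
2nd diffs: 34, 46, 58, 70.
3rd diffs: 12, 12, 12 (constant).
So s_n = 2n^3 + 5n^2 - 3n + 4.
Evaluating at n = 19 gives s_{19} = 15470.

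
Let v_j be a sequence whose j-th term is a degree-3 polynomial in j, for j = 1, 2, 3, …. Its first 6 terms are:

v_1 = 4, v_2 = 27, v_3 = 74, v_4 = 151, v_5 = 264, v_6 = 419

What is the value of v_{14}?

1st diffs: 23, 47, 77, 113, 155.
2nd diffs: 24, 30, 36, 42.
3rd diffs: 6, 6, 6 (constant).
Newton forward-difference form: v_j = 4 + 23·C(j-1,1) + 24·C(j-1,2) + 6·C(j-1,3).
At j = 14: j-1 = 13, so v_{14} = 4 + 299 + 1872 + 1716 = 3891.

3891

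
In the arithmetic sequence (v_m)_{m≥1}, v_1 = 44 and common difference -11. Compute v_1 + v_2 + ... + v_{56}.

-14476

v_m = 44 + (m - 1)·(-11).
v_{56} = -561; S = 56·(44 + (-561))/2 = -14476.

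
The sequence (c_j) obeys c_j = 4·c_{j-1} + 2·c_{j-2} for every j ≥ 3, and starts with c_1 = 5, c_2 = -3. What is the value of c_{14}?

-41158848

Applying the relation repeatedly:
c_3 = -2; c_4 = -14; c_5 = -60; …; c_{11} = -467232; c_{12} = -2078944; c_{13} = -9250240; c_{14} = -41158848.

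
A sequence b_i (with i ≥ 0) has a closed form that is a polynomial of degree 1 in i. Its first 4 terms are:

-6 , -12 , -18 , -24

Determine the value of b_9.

-60

1st diffs: -6, -6, -6 (constant).
So b_i = -6i - 6.
Evaluating at i = 9 gives b_9 = -60.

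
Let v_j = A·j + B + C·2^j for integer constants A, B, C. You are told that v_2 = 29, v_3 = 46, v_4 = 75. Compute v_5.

128

At j = 2, 3, 4: 2A + B + 4C = 29; 3A + B + 8C = 46; 4A + B + 16C = 75.
Subtracting the first from the second: A + 4C = 17.
Subtracting the second from the third: A + 8C = 29.
Solving: C = 3, A = 5, then B = 7.
Hence v_5 = 5·5 + 7 + 3·32 = 128.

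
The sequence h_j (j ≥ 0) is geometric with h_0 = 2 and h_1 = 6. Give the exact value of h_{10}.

Common ratio r = 3.
h_j = 2·3^(j-0).
h_{10} = 2·3^10 = 118098.

118098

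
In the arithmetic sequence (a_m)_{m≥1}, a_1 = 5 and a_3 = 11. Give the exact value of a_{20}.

Common difference d = (11 - 5) / (3 - 1) = 3.
a_m = 5 + (m - 1)·3.
a_{20} = 5 + 19·3 = 62.

62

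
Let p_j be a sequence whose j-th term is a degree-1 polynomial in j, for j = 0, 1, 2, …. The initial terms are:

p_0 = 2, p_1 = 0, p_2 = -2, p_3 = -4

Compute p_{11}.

-20

1st diffs: -2, -2, -2 (constant).
So p_j = -2j + 2.
Evaluating at j = 11 gives p_{11} = -20.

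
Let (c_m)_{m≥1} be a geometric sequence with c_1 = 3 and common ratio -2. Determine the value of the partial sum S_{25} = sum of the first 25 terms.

c_m = 3·(-2)^(m-1).
S = 3·((-2)^25 - 1)/(-2 - 1) = 3·(-33554432 - 1)/(-3) = 33554433.

33554433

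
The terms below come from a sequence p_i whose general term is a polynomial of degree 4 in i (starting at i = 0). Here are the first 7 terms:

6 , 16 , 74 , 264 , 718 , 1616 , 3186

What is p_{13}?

62224

1st diffs: 10, 58, 190, 454, 898, 1570.
2nd diffs: 48, 132, 264, 444, 672.
3rd diffs: 84, 132, 180, 228.
4th diffs: 48, 48, 48 (constant).
Newton forward-difference form: p_i = 6 + 10·C(i,1) + 48·C(i,2) + 84·C(i,3) + 48·C(i,4).
At i = 13: i = 13, so p_{13} = 6 + 130 + 3744 + 24024 + 34320 = 62224.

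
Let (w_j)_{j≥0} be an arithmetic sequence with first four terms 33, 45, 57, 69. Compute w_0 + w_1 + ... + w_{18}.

Common difference d = 12.
w_j = 33 + (j - 0)·12.
w_{18} = 249; S = 19·(33 + 249)/2 = 2679.

2679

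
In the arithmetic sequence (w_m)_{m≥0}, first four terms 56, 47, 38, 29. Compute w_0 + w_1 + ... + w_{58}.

-12095

Common difference d = -9.
w_m = 56 + (m - 0)·(-9).
w_{58} = -466; S = 59·(56 + (-466))/2 = -12095.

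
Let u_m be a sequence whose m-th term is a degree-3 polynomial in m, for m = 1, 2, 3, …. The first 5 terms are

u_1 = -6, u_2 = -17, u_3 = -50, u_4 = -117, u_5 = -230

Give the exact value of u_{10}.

1st diffs: -11, -33, -67, -113.
2nd diffs: -22, -34, -46.
3rd diffs: -12, -12 (constant).
Newton forward-difference form: u_m = -6 + (-11)·C(m-1,1) + (-22)·C(m-1,2) + (-12)·C(m-1,3).
At m = 10: m-1 = 9, so u_{10} = -6 - 99 - 792 - 1008 = -1905.

-1905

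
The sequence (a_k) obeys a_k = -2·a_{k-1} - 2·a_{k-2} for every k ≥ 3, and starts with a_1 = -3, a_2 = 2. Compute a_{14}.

Iterate the recurrence:
a_3 = 2  a_4 = -8  a_5 = 12  …  a_{11} = 32  a_{12} = -128  a_{13} = 192  a_{14} = -128.

-128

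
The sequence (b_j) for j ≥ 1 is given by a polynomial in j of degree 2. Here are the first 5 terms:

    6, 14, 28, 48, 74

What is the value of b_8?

188

1st diffs: 8, 14, 20, 26.
2nd diffs: 6, 6, 6 (constant).
Newton forward-difference form: b_j = 6 + 8·C(j-1,1) + 6·C(j-1,2).
At j = 8: j-1 = 7, so b_8 = 6 + 56 + 126 = 188.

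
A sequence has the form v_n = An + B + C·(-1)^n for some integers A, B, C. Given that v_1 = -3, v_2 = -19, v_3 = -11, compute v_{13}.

The three given values yield: A + B - C = -3; 2A + B + C = -19; 3A + B - C = -11.
Subtracting the first from the second: A + 2C = -16.
Subtracting the second from the third: A - 2C = 8.
Solving: C = -6, A = -4, then B = -5.
So v_n = -4·n + (-5) + (-6)·(-1)^n; at n=13 this is -51.

-51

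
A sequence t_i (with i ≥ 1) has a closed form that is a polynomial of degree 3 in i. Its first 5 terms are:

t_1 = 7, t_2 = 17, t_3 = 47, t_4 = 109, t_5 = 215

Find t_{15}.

6335

1st diffs: 10, 30, 62, 106.
2nd diffs: 20, 32, 44.
3rd diffs: 12, 12 (constant).
Newton forward-difference form: t_i = 7 + 10·C(i-1,1) + 20·C(i-1,2) + 12·C(i-1,3).
At i = 15: i-1 = 14, so t_{15} = 7 + 140 + 1820 + 4368 = 6335.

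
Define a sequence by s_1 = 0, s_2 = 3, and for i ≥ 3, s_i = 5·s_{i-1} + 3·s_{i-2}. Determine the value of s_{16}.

Compute successive terms:
s_3 = 15; s_4 = 84; s_5 = 465; …; s_{13} = 413463120; s_{14} = 2291156787; s_{15} = 12696173295; s_{16} = 70354336836.

70354336836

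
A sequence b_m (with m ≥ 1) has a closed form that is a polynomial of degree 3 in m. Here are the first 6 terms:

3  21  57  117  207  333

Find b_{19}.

1st diffs: 18, 36, 60, 90, 126.
2nd diffs: 18, 24, 30, 36.
3rd diffs: 6, 6, 6 (constant).
Newton forward-difference form: b_m = 3 + 18·C(m-1,1) + 18·C(m-1,2) + 6·C(m-1,3).
At m = 19: m-1 = 18, so b_{19} = 3 + 324 + 2754 + 4896 = 7977.

7977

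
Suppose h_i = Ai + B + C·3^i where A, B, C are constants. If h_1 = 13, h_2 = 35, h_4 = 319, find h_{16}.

Write the equations: A + B + 3C = 13; 2A + B + 9C = 35; 4A + B + 81C = 319.
Subtracting the first from the second: A + 6C = 22.
Subtracting the second from the third: 2A + 72C = 284.
Solving: C = 4, A = -2, then B = 3.
So h_i = -2·i + 3 + 4·3^i; at i=16 this is 172186855.

172186855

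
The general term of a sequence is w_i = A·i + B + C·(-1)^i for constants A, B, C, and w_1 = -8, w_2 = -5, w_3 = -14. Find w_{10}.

-29

The three given values yield: A + B - C = -8; 2A + B + C = -5; 3A + B - C = -14.
Subtracting the first from the second: A + 2C = 3.
Subtracting the second from the third: A - 2C = -9.
Solving: C = 3, A = -3, then B = -2.
Therefore w_{10} = -30 + (-2) + 3·1 = -29.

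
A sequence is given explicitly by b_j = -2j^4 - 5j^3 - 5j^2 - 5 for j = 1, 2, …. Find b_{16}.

b_{16} = -2·16^4 - 5·16^3 - 5·16^2 - 5 = -152837.

-152837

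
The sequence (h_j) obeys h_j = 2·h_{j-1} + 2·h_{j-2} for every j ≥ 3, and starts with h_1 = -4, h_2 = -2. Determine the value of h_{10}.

-12064

Step forward from the initial values:
h_3 = -12  h_4 = -28  h_5 = -80  h_6 = -216  h_7 = -592  h_8 = -1616  h_9 = -4416  h_{10} = -12064.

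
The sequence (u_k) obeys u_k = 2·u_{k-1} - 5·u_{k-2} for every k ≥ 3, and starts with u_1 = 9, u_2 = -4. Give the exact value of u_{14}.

-299264

Applying the relation repeatedly:
u_3 = -53  u_4 = -86  u_5 = 93  …  u_{11} = 22387  u_{12} = 75394  u_{13} = 38853  u_{14} = -299264.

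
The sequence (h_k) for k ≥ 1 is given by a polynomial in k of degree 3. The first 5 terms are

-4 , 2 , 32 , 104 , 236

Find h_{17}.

13052

1st diffs: 6, 30, 72, 132.
2nd diffs: 24, 42, 60.
3rd diffs: 18, 18 (constant).
Newton forward-difference form: h_k = -4 + 6·C(k-1,1) + 24·C(k-1,2) + 18·C(k-1,3).
At k = 17: k-1 = 16, so h_{17} = -4 + 96 + 2880 + 10080 = 13052.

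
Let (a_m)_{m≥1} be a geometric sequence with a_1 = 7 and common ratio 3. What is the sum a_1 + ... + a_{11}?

a_m = 7·3^(m-1).
S = 7·(3^11 - 1)/(3 - 1) = 7·(177147 - 1)/(2) = 620011.

620011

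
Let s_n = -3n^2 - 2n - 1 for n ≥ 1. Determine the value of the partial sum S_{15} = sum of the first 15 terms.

-3975

Over n = 1..15: Σn = 120, Σn² = 1240.
Total = (-3)·1240 + (-2)·120 + (-1)·15 = -3975.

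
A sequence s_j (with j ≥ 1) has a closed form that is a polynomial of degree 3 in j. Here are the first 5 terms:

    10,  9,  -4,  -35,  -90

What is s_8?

-459

1st diffs: -1, -13, -31, -55.
2nd diffs: -12, -18, -24.
3rd diffs: -6, -6 (constant).
Newton forward-difference form: s_j = 10 + (-1)·C(j-1,1) + (-12)·C(j-1,2) + (-6)·C(j-1,3).
At j = 8: j-1 = 7, so s_8 = 10 - 7 - 252 - 210 = -459.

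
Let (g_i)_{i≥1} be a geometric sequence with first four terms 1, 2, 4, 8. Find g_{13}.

Common ratio r = 2.
g_i = 1·2^(i-1).
g_{13} = 1·2^12 = 4096.

4096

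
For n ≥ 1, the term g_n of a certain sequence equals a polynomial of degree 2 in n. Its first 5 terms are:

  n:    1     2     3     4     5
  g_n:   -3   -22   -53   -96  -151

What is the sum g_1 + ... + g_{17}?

-10795

1st diffs: -19, -31, -43, -55.
2nd diffs: -12, -12, -12 (constant).
Newton forward-difference form: g_n = -3 + (-19)·C(n-1,1) + (-12)·C(n-1,2).
Continuing: …, -218, -297, -388, -491, …, g_{17} = -1747.
Summing n = 1..17 (17 terms) gives -10795.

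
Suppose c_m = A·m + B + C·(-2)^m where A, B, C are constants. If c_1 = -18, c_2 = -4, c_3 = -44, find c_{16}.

196536

Write the equations: A + B - 2C = -18; 2A + B + 4C = -4; 3A + B - 8C = -44.
Subtracting the first from the second: A + 6C = 14.
Subtracting the second from the third: A - 12C = -40.
Solving: C = 3, A = -4, then B = -8.
So c_m = -4·m + (-8) + 3·(-2)^m; at m=16 this is 196536.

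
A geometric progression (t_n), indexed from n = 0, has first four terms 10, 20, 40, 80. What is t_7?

1280

Common ratio r = 2.
t_n = 10·2^(n-0).
t_7 = 10·2^7 = 1280.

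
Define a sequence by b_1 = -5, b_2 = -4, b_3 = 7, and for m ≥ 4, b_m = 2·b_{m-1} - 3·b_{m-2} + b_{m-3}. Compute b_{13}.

-918

Step forward from the initial values:
b_4 = 21;  b_5 = 17;  b_6 = -22;  b_7 = -74;  b_8 = -65;  b_9 = 70;  b_{10} = 261;  b_{11} = 247;  b_{12} = -219;  b_{13} = -918.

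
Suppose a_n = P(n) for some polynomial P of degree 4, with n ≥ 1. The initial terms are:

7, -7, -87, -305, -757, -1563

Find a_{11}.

-16783

1st diffs: -14, -80, -218, -452, -806.
2nd diffs: -66, -138, -234, -354.
3rd diffs: -72, -96, -120.
4th diffs: -24, -24 (constant).
Newton forward-difference form: a_n = 7 + (-14)·C(n-1,1) + (-66)·C(n-1,2) + (-72)·C(n-1,3) + (-24)·C(n-1,4).
At n = 11: n-1 = 10, so a_{11} = 7 - 140 - 2970 - 8640 - 5040 = -16783.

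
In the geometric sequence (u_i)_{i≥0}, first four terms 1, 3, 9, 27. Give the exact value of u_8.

Common ratio r = 3.
u_i = 1·3^(i-0).
u_8 = 1·3^8 = 6561.

6561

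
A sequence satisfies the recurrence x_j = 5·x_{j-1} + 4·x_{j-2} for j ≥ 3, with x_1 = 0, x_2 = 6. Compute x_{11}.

x_3 = 30  x_4 = 174  x_5 = 990  x_6 = 5646  x_7 = 32190  x_8 = 183534  x_9 = 1046430  x_{10} = 5966286  x_{11} = 34017150.

34017150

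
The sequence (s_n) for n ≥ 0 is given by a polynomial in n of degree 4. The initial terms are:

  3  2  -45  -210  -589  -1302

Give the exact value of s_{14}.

-54429

1st diffs: -1, -47, -165, -379, -713.
2nd diffs: -46, -118, -214, -334.
3rd diffs: -72, -96, -120.
4th diffs: -24, -24 (constant).
Newton forward-difference form: s_n = 3 + (-1)·C(n,1) + (-46)·C(n,2) + (-72)·C(n,3) + (-24)·C(n,4).
At n = 14: n = 14, so s_{14} = 3 - 14 - 4186 - 26208 - 24024 = -54429.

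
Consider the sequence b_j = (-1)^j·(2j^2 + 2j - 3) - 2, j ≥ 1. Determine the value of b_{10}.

215

(-1)^10 = 1; 2j^2 + 2j - 3 at j=10 is 217; so b_{10} = 215.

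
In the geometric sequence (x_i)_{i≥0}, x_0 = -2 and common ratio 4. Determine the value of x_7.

-32768

x_i = (-2)·4^(i-0).
x_7 = (-2)·4^7 = -32768.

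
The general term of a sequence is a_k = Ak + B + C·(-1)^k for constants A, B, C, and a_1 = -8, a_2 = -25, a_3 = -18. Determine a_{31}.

At k = 1, 2, 3: A + B - C = -8; 2A + B + C = -25; 3A + B - C = -18.
Subtracting the first from the second: A + 2C = -17.
Subtracting the second from the third: A - 2C = 7.
Solving: C = -6, A = -5, then B = -9.
So a_k = -5·k + (-9) + (-6)·(-1)^k; at k=31 this is -158.

-158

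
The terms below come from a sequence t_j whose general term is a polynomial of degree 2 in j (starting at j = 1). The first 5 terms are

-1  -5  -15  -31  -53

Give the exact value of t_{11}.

-311

1st diffs: -4, -10, -16, -22.
2nd diffs: -6, -6, -6 (constant).
So t_j = -3j^2 + 5j - 3.
Evaluating at j = 11 gives t_{11} = -311.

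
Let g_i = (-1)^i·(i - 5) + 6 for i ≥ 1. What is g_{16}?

17

(-1)^16 = 1; i - 5 at i=16 is 11; so g_{16} = 17.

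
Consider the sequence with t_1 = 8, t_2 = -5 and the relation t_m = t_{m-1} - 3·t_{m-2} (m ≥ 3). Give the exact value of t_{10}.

Step forward from the initial values:
t_3 = -29, t_4 = -14, t_5 = 73, t_6 = 115, t_7 = -104, t_8 = -449, t_9 = -137, t_{10} = 1210.

1210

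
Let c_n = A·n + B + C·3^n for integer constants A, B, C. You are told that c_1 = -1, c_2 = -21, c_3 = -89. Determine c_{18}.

-1549681877

Plug in n = 1, 2, 3: A + B + 3C = -1; 2A + B + 9C = -21; 3A + B + 27C = -89.
Subtracting the first from the second: A + 6C = -20.
Subtracting the second from the third: A + 18C = -68.
Solving: C = -4, A = 4, then B = 7.
Hence c_{18} = 4·18 + 7 + (-4)·387420489 = -1549681877.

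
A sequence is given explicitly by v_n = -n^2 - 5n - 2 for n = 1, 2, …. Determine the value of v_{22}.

v_{22} = -1·22^2 - 5·22 - 2 = -596.

-596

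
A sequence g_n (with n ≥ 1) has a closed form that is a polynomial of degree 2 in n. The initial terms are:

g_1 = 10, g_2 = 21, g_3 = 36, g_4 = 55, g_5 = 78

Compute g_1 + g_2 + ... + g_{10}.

1075

1st diffs: 11, 15, 19, 23.
2nd diffs: 4, 4, 4 (constant).
So g_n = 2n^2 + 5n + 3.
Continuing: …, 105, 136, 171, 210, …, g_{10} = 253.
Summing n = 1..10 (10 terms) gives 1075.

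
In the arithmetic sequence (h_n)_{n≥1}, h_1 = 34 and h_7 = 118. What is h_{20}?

Common difference d = (118 - 34) / (7 - 1) = 14.
h_n = 34 + (n - 1)·14.
h_{20} = 34 + 19·14 = 300.

300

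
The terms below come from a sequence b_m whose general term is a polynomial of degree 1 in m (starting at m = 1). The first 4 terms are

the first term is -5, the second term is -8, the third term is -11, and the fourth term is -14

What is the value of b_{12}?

1st diffs: -3, -3, -3 (constant).
So b_m = -3m - 2.
Evaluating at m = 12 gives b_{12} = -38.

-38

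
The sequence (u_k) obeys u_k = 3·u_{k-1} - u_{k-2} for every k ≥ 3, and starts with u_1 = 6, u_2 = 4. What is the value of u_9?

1686

Iterate the recurrence:
u_3 = 6, u_4 = 14, u_5 = 36, u_6 = 94, u_7 = 246, u_8 = 644, u_9 = 1686.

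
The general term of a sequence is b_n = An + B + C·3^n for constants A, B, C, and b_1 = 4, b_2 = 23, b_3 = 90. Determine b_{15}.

The three given values yield: A + B + 3C = 4; 2A + B + 9C = 23; 3A + B + 27C = 90.
Subtracting the first from the second: A + 6C = 19.
Subtracting the second from the third: A + 18C = 67.
Solving: C = 4, A = -5, then B = -3.
So b_n = -5·n + (-3) + 4·3^n; at n=15 this is 57395550.

57395550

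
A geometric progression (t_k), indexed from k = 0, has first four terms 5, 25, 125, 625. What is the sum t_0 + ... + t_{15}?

190734863280

Common ratio r = 5.
t_k = 5·5^(k-0).
S = 5·(5^16 - 1)/(5 - 1) = 5·(152587890625 - 1)/(4) = 190734863280.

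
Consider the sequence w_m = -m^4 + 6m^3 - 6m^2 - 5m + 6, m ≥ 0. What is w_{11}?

w_{11} = -1·11^4 + 6·11^3 - 6·11^2 - 5·11 + 6 = -7430.

-7430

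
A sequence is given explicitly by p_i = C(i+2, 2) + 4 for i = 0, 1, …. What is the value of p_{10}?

70

C(12, 2) = 66, so p_{10} = 70.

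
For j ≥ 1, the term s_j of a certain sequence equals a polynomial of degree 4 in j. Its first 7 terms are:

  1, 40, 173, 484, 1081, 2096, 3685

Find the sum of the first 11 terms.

1st diffs: 39, 133, 311, 597, 1015, 1589.
2nd diffs: 94, 178, 286, 418, 574.
3rd diffs: 84, 108, 132, 156.
4th diffs: 24, 24, 24 (constant).
Newton forward-difference form: s_j = 1 + 39·C(j-1,1) + 94·C(j-1,2) + 84·C(j-1,3) + 24·C(j-1,4).
Continuing: 6028, 9329, 13816, 19741.
Summing j = 1..11 (11 terms) gives 56474.

56474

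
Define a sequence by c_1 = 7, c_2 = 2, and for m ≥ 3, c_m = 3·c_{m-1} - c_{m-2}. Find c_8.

Applying the relation repeatedly:
c_3 = -1, c_4 = -5, c_5 = -14, c_6 = -37, c_7 = -97, c_8 = -254.

-254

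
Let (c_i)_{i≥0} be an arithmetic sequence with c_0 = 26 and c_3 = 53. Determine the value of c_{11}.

Common difference d = (53 - 26) / (3 - 0) = 9.
c_i = 26 + (i - 0)·9.
c_{11} = 26 + 11·9 = 125.

125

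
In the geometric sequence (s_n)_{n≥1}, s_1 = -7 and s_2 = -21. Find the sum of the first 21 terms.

Common ratio r = 3.
s_n = (-7)·3^(n-1).
S = (-7)·(3^21 - 1)/(3 - 1) = (-7)·(10460353203 - 1)/(2) = -36611236207.

-36611236207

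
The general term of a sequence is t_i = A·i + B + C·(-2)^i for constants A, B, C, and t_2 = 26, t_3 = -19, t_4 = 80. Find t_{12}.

16424

The three given values yield: 2A + B + 4C = 26; 3A + B - 8C = -19; 4A + B + 16C = 80.
Subtracting the first from the second: A - 12C = -45.
Subtracting the second from the third: A + 24C = 99.
Solving: C = 4, A = 3, then B = 4.
Therefore t_{12} = 36 + 4 + 4·4096 = 16424.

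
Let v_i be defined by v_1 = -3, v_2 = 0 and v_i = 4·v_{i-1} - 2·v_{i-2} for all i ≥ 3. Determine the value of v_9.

11472

Iterate the recurrence:
v_3 = 6; v_4 = 24; v_5 = 84; v_6 = 288; v_7 = 984; v_8 = 3360; v_9 = 11472.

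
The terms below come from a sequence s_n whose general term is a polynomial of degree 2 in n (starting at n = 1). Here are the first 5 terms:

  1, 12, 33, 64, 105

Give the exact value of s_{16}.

1216

1st diffs: 11, 21, 31, 41.
2nd diffs: 10, 10, 10 (constant).
So s_n = 5n^2 - 4n.
Evaluating at n = 16 gives s_{16} = 1216.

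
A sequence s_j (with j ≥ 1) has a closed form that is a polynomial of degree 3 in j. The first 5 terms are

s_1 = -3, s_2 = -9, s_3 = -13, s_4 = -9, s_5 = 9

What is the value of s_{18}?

4247

1st diffs: -6, -4, 4, 18.
2nd diffs: 2, 8, 14.
3rd diffs: 6, 6 (constant).
Newton forward-difference form: s_j = -3 + (-6)·C(j-1,1) + 2·C(j-1,2) + 6·C(j-1,3).
At j = 18: j-1 = 17, so s_{18} = -3 - 102 + 272 + 4080 = 4247.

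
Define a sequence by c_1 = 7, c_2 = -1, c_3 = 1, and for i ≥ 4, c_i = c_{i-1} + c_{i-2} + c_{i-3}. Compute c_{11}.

Applying the relation repeatedly:
c_4 = 7; c_5 = 7; c_6 = 15; c_7 = 29; c_8 = 51; c_9 = 95; c_{10} = 175; c_{11} = 321.

321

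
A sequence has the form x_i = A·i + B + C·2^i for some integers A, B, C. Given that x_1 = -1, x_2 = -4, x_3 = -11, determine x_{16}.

-131054

Plug in i = 1, 2, 3: A + B + 2C = -1; 2A + B + 4C = -4; 3A + B + 8C = -11.
Subtracting the first from the second: A + 2C = -3.
Subtracting the second from the third: A + 4C = -7.
Solving: C = -2, A = 1, then B = 2.
Hence x_{16} = 1·16 + 2 + (-2)·65536 = -131054.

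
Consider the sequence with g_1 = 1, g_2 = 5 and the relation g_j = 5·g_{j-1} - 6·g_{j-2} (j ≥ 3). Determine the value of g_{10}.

Applying the relation repeatedly:
g_3 = 19; g_4 = 65; g_5 = 211; g_6 = 665; g_7 = 2059; g_8 = 6305; g_9 = 19171; g_{10} = 58025.
(Characteristic roots are 3 and 2.)

58025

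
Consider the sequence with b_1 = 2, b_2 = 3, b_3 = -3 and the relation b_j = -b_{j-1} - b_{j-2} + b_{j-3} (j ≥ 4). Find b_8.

6

Step forward from the initial values:
b_4 = 2;  b_5 = 4;  b_6 = -9;  b_7 = 7;  b_8 = 6.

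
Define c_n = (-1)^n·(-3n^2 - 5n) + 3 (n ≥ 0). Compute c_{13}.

(-1)^13 = -1; -3n^2 - 5n at n=13 is -572; so c_{13} = 575.

575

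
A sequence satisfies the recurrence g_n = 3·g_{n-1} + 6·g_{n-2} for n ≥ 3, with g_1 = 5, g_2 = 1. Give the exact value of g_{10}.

Applying the relation repeatedly:
g_3 = 33;  g_4 = 105;  g_5 = 513;  g_6 = 2169;  g_7 = 9585;  g_8 = 41769;  g_9 = 182817;  g_{10} = 799065.

799065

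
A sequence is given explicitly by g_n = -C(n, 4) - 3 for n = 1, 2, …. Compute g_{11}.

C(11, 4) = 330, so g_{11} = -333.

-333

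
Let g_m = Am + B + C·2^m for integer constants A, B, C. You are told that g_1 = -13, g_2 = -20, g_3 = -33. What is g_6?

-204

Plug in m = 1, 2, 3: A + B + 2C = -13; 2A + B + 4C = -20; 3A + B + 8C = -33.
Subtracting the first from the second: A + 2C = -7.
Subtracting the second from the third: A + 4C = -13.
Solving: C = -3, A = -1, then B = -6.
Hence g_6 = -1·6 + (-6) + (-3)·64 = -204.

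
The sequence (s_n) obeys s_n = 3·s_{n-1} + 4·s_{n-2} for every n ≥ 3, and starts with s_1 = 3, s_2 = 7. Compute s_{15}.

Applying the relation repeatedly:
s_3 = 33;  s_4 = 127;  s_5 = 513;  …;  s_{12} = 8388607;  s_{13} = 33554433;  s_{14} = 134217727;  s_{15} = 536870913.
(Characteristic roots are 4 and -1.)

536870913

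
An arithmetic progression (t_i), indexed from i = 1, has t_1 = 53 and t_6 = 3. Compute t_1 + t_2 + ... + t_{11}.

Common difference d = (3 - 53) / (6 - 1) = -10.
t_i = 53 + (i - 1)·(-10).
t_{11} = -47; S = 11·(53 + (-47))/2 = 33.

33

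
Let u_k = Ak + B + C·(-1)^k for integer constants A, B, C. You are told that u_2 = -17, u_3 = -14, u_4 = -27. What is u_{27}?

-134

Plug in k = 2, 3, 4: 2A + B + C = -17; 3A + B - C = -14; 4A + B + C = -27.
Subtracting the first from the second: A - 2C = 3.
Subtracting the second from the third: A + 2C = -13.
Solving: C = -4, A = -5, then B = -3.
Therefore u_{27} = -135 + (-3) + (-4)·(-1) = -134.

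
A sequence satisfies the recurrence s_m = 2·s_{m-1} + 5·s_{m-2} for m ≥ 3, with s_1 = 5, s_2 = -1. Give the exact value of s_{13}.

Applying the relation repeatedly:
s_3 = 23  s_4 = 41  s_5 = 197  …  s_{10} = 88079  s_{11} = 304343  s_{12} = 1049081  s_{13} = 3619877.

3619877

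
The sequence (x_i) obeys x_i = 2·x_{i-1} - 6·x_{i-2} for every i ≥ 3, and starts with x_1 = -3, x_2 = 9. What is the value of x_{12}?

-48096

Step forward from the initial values:
x_3 = 36  x_4 = 18  x_5 = -180  x_6 = -468  x_7 = 144  x_8 = 3096  x_9 = 5328  x_{10} = -7920  x_{11} = -47808  x_{12} = -48096.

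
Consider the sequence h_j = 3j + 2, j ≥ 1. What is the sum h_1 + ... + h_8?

124

Over j = 1..8: Σj = 36.
Total = (3)·36 + (2)·8 = 124.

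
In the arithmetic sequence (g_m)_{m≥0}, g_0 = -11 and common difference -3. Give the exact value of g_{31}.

-104

g_m = -11 + (m - 0)·(-3).
g_{31} = -11 + 31·(-3) = -104.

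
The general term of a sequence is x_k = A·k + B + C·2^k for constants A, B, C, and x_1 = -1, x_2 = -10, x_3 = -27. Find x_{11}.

-8195

At k = 1, 2, 3: A + B + 2C = -1; 2A + B + 4C = -10; 3A + B + 8C = -27.
Subtracting the first from the second: A + 2C = -9.
Subtracting the second from the third: A + 4C = -17.
Solving: C = -4, A = -1, then B = 8.
Hence x_{11} = -1·11 + 8 + (-4)·2048 = -8195.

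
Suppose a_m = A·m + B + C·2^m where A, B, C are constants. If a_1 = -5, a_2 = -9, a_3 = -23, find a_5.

The three given values yield: A + B + 2C = -5; 2A + B + 4C = -9; 3A + B + 8C = -23.
Subtracting the first from the second: A + 2C = -4.
Subtracting the second from the third: A + 4C = -14.
Solving: C = -5, A = 6, then B = -1.
Hence a_5 = 6·5 + (-1) + (-5)·32 = -131.

-131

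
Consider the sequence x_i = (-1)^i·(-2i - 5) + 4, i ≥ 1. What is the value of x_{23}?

55

(-1)^23 = -1; -2i - 5 at i=23 is -51; so x_{23} = 55.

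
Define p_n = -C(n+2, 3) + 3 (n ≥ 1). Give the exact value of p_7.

-81

C(9, 3) = 84, so p_7 = -81.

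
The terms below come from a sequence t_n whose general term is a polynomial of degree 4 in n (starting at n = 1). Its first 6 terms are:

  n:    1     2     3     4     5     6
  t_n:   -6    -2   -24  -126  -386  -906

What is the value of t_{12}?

1st diffs: 4, -22, -102, -260, -520.
2nd diffs: -26, -80, -158, -260.
3rd diffs: -54, -78, -102.
4th diffs: -24, -24 (constant).
So t_n = -n^4 + n^3 + 6n^2 - 6n - 6.
Evaluating at n = 12 gives t_{12} = -18222.

-18222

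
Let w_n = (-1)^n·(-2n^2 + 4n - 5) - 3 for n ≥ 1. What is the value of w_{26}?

(-1)^26 = 1; -2n^2 + 4n - 5 at n=26 is -1253; so w_{26} = -1256.

-1256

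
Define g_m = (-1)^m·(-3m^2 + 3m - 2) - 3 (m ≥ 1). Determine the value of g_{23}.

1517

(-1)^23 = -1; -3m^2 + 3m - 2 at m=23 is -1520; so g_{23} = 1517.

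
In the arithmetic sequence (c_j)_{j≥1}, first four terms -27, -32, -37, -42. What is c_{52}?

Common difference d = -5.
c_j = -27 + (j - 1)·(-5).
c_{52} = -27 + 51·(-5) = -282.

-282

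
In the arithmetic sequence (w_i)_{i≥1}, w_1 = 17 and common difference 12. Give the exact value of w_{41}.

w_i = 17 + (i - 1)·12.
w_{41} = 17 + 40·12 = 497.

497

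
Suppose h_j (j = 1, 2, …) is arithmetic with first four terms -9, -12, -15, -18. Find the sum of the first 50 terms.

Common difference d = -3.
h_j = -9 + (j - 1)·(-3).
h_{50} = -156; S = 50·(-9 + (-156))/2 = -4125.

-4125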